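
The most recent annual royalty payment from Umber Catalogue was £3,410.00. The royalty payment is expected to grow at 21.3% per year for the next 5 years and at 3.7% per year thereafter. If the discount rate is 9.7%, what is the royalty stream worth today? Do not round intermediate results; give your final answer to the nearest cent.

£120705.45

D_1 = 4136.33000
D_2 = 5017.36829
D_3 = 6086.06774
D_4 = 7382.40016
D_5 = 8954.85140
Terminal value at year 5: TV = D_5×(1+g_2)/(r−g_2) = 9286.18090/0.06 = 154769.68167
P_0 = D_1/(1+r)^1 + D_2/(1+r)^2 + D_3/(1+r)^3 + D_4/(1+r)^4 + D_5/(1+r)^5 + TV/(1+r)^5
    = 3770.58341 + 4169.29597 + 4610.16956 + 5097.66242 + 5636.70421 + 97421.03775 = 120705.45332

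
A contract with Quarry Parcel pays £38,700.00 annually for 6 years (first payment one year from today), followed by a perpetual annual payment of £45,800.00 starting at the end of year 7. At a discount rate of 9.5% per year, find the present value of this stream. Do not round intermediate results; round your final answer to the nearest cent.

PV of 6-year annuity: £38,700.00 × [1 − (1+0.095)^−6] / 0.095 = 171047.24204
Perpetuity value at year 6: £45,800.00 / 0.095 = 482105.26316
PV of perpetuity: 482105.26316 / (1+0.095)^6 = 279677.26095
Total PV = 171047.24204 + 279677.26095 = 450724.50299

£450724.50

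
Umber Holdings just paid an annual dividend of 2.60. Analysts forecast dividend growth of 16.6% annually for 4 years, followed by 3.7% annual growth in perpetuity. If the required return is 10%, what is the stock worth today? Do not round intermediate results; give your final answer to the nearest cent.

D_1 = 3.03160
D_2 = 3.53485
D_3 = 4.12163
D_4 = 4.80582
Terminal value at year 4: TV = D_4×(1+g_2)/(r−g_2) = 4.98364/0.063 = 79.10533
P_0 = D_1/(1+r)^1 + D_2/(1+r)^2 + D_3/(1+r)^3 + D_4/(1+r)^4 + TV/(1+r)^4
    = 2.75600 + 2.92136 + 3.09664 + 3.28244 + 54.03001 = 66.08645

66.09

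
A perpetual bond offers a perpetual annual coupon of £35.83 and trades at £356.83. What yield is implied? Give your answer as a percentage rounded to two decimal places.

10.04%

P = C/r ⇒ r = C/P = £35.83/£356.83 = 0.100412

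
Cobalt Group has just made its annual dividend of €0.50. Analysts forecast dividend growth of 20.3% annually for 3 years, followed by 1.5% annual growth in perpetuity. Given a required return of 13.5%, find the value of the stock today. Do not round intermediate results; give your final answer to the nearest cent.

€6.72

D_1 = 0.60150
D_2 = 0.72360
D_3 = 0.87050
Terminal value at year 3: TV = D_3×(1+g_2)/(r−g_2) = 0.88355/0.12 = 7.36295
P_0 = D_1/(1+r)^1 + D_2/(1+r)^2 + D_3/(1+r)^3 + TV/(1+r)^3
    = 0.52996 + 0.56171 + 0.59536 + 5.03575 = 6.72277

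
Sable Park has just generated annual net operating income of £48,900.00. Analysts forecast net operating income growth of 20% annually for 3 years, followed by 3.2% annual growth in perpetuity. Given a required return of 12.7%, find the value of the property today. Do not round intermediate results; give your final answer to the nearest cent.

D_1 = 58680.00000
D_2 = 70416.00000
D_3 = 84499.20000
Terminal value at year 3: TV = D_3×(1+g_2)/(r−g_2) = 87203.17440/0.095 = 917928.15158
P_0 = D_1/(1+r)^1 + D_2/(1+r)^2 + D_3/(1+r)^3 + TV/(1+r)^3
    = 52067.43567 + 55440.03798 + 59031.09634 + 641264.12025 = 807802.69024

£807802.69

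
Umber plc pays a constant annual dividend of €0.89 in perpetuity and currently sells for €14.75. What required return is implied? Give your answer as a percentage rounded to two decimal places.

P = C/r ⇒ r = C/P = €0.89/€14.75 = 0.060339

6.03%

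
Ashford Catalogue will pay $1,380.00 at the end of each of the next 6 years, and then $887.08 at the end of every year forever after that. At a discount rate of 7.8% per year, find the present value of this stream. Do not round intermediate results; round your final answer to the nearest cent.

$13665.42

PV of 6-year annuity: $1,380.00 × [1 − (1+0.078)^−6] / 0.078 = 6418.46635
Perpetuity value at year 6: $887.08 / 0.078 = 11372.82051
PV of perpetuity: 11372.82051 / (1+0.078)^6 = 7246.95593
Total PV = 6418.46635 + 7246.95593 = 13665.42228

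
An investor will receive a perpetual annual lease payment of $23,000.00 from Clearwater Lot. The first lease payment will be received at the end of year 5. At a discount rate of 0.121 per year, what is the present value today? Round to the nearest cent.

$120370.49

Value at end of year 4: C / r = $23,000.00 / 0.121 = $190,082.6446
Discount to today: PV = $190,082.6446 / (1 + 0.121)^4 = $190,082.6446 / 1.579147 = $120,370.49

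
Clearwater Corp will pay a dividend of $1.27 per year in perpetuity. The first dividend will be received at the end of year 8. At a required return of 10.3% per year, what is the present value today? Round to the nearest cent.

$6.21

Value at end of year 7: C / r = $1.27 / 0.103 = $12.3301
Discount to today: PV = $12.3301 / (1 + 0.103)^7 = $12.3301 / 1.986226 = $6.21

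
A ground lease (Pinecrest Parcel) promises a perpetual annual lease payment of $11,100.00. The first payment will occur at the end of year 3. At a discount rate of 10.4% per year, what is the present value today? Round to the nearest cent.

Value at end of year 2: C / r = $11,100.00 / 0.104 = $106,730.7692
Discount to today: PV = $106,730.7692 / (1 + 0.104)^2 = $106,730.7692 / 1.218816 = $87,569.22

$87569.22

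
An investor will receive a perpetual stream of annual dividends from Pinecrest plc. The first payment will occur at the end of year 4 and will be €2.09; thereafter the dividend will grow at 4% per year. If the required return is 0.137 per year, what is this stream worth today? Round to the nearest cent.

Value at end of year 3: C₁ / (r − g) = €2.09 / (0.137 − 0.04) = €21.5464
Discount to today: PV = €21.5464 / (1 + 0.137)^3 = €21.5464 / 1.469878 = €14.66

€14.66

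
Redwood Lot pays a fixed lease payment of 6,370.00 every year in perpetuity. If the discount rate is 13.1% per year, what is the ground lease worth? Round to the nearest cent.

Level perpetuity: PV = C / r = 6,370.00 / 0.131 = 48,625.95

48625.95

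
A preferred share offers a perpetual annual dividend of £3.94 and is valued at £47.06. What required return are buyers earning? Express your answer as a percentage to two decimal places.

8.37%

P = C/r ⇒ r = C/P = £3.94/£47.06 = 0.083723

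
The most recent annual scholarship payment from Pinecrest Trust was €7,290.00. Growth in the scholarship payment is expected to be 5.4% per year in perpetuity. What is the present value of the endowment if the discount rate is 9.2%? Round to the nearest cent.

D₁ = D₀ × (1 + g) = €7,290.00 × 1.054 = €7,683.6600
Growing perpetuity: P = D₁ / (r − g) = €7,683.6600 / (0.092 − 0.054) = €202,201.58

€202201.58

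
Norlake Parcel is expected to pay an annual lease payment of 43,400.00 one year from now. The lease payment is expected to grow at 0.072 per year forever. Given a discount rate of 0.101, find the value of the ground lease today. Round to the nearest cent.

Growing perpetuity: P = D₁ / (r − g) = 43,400.0000 / (0.101 − 0.072) = 1,496,551.72

1496551.72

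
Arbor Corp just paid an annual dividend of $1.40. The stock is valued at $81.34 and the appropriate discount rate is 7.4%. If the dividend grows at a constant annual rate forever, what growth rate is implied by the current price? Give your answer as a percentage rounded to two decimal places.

P = D₀(1+g)/(r−g) ⇒ P(r−g) = D₀(1+g) ⇒ g(P+D₀) = P·r − D₀
g = (P·r − D₀)/(P + D₀) = ($81.34×0.074 − $1.40) / ($81.34 + $1.40) = 0.055827

5.58%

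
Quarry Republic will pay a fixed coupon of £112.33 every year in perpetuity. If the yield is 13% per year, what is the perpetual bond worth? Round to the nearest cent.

£864.08

Level perpetuity: PV = C / r = £112.33 / 0.13 = £864.08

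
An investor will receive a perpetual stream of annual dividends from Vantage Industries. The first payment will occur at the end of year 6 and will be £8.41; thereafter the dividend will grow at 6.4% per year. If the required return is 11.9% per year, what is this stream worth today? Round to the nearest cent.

£87.15

Value at end of year 5: C₁ / (r − g) = £8.41 / (0.119 − 0.064) = £152.9091
Discount to today: PV = £152.9091 / (1 + 0.119)^5 = £152.9091 / 1.754488 = £87.15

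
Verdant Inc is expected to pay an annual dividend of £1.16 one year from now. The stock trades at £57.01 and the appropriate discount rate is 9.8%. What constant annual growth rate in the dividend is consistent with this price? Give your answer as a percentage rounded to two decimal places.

P = D₁/(r−g) ⇒ g = r − D₁/P = 0.098 − £1.16/£57.01 = 0.077653

7.77%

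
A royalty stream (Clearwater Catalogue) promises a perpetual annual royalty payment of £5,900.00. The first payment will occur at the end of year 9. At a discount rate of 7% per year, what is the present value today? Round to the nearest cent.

Value at end of year 8: C / r = £5,900.00 / 0.07 = £84,285.7143
Discount to today: PV = £84,285.7143 / (1 + 0.07)^8 = £84,285.7143 / 1.718186 = £49,055.05

£49055.05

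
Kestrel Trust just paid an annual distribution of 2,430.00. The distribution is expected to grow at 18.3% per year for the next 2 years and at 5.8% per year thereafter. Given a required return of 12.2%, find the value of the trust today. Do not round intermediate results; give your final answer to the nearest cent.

49921.16

D_1 = 2874.69000
D_2 = 3400.75827
Terminal value at year 2: TV = D_2×(1+g_2)/(r−g_2) = 3598.00225/0.064 = 56218.78515
P_0 = D_1/(1+r)^1 + D_2/(1+r)^2 + TV/(1+r)^2
    = 2562.11230 + 2701.40717 + 44657.63736 = 49921.15683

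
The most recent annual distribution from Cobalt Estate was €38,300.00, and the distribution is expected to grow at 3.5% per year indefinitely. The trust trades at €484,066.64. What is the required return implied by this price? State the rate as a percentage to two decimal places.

11.69%

D₁ = €38,300.00 × 1.035 = €39,640.5000
P = D₁/(r − g) ⇒ r = D₁/P + g = €39,640.5000/€484,066.64 + 0.035 = 0.081891 + 0.035 = 0.116891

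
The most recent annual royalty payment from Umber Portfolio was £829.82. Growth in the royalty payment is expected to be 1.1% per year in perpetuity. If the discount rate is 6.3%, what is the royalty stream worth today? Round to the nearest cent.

D₁ = D₀ × (1 + g) = £829.82 × 1.011 = £838.9480
Growing perpetuity: P = D₁ / (r − g) = £838.9480 / (0.063 − 0.011) = £16,133.62

£16133.62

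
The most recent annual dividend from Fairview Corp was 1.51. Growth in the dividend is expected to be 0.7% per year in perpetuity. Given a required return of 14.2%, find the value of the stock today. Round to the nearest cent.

11.26

D₁ = D₀ × (1 + g) = 1.51 × 1.007 = 1.5206
Growing perpetuity: P = D₁ / (r − g) = 1.5206 / (0.142 − 0.007) = 11.26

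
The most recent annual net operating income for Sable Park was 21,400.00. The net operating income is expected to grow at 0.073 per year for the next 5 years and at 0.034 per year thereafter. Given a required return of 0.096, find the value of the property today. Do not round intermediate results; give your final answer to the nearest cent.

D_1 = 22962.20000
D_2 = 24638.44060
D_3 = 26437.04676
D_4 = 28366.95118
D_5 = 30437.73861
Terminal value at year 5: TV = D_5×(1+g_2)/(r−g_2) = 31472.62173/0.062 = 507622.93107
P_0 = D_1/(1+r)^1 + D_2/(1+r)^2 + D_3/(1+r)^3 + D_4/(1+r)^4 + D_5/(1+r)^5 + TV/(1+r)^5
    = 20950.91241 + 20511.24910 + 20080.81230 + 19659.40840 + 19246.84782 + 320987.75233 = 421436.98236

421436.98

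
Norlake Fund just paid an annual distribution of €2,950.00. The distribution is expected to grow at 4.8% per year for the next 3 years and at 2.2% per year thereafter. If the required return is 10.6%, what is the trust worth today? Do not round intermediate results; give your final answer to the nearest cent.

€38489.81

D_1 = 3091.60000
D_2 = 3239.99680
D_3 = 3395.51665
Terminal value at year 3: TV = D_3×(1+g_2)/(r−g_2) = 3470.21801/0.084 = 41312.11920
P_0 = D_1/(1+r)^1 + D_2/(1+r)^2 + D_3/(1+r)^3 + TV/(1+r)^3
    = 2795.29837 + 2648.70949 + 2509.80791 + 30535.99619 = 38489.81196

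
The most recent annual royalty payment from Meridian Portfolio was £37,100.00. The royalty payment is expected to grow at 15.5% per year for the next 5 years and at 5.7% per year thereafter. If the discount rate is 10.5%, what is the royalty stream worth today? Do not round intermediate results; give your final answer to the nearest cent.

£1231562.49

D_1 = 42850.50000
D_2 = 49492.32750
D_3 = 57163.63826
D_4 = 66024.00219
D_5 = 76257.72253
Terminal value at year 5: TV = D_5×(1+g_2)/(r−g_2) = 80604.41272/0.048 = 1679258.59828
P_0 = D_1/(1+r)^1 + D_2/(1+r)^2 + D_3/(1+r)^3 + D_4/(1+r)^4 + D_5/(1+r)^5 + TV/(1+r)^5
    = 38778.73303 + 40533.42683 + 42367.51855 + 44284.60083 + 46288.42893 + 1019309.77862 = 1231562.48679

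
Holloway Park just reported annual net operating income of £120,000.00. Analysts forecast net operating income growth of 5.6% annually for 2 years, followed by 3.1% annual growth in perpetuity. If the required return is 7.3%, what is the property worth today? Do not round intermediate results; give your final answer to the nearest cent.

D_1 = 126720.00000
D_2 = 133816.32000
Terminal value at year 2: TV = D_2×(1+g_2)/(r−g_2) = 137964.62592/0.042 = 3284872.04571
P_0 = D_1/(1+r)^1 + D_2/(1+r)^2 + TV/(1+r)^2
    = 118098.78844 + 116227.69860 + 2853113.26798 = 3087439.75503

£3087439.76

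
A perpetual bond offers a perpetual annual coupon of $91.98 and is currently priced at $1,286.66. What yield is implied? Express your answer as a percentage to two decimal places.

7.15%

P = C/r ⇒ r = C/P = $91.98/$1,286.66 = 0.071487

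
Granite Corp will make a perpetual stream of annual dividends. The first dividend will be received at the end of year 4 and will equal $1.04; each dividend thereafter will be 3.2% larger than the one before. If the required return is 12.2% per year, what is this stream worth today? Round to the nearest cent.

$8.18

Value at end of year 3: C₁ / (r − g) = $1.04 / (0.122 − 0.032) = $11.5556
Discount to today: PV = $11.5556 / (1 + 0.122)^3 = $11.5556 / 1.412468 = $8.18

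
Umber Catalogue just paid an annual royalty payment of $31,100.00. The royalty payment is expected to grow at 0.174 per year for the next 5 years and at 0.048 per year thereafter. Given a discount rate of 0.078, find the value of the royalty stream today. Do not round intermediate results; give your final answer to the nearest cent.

D_1 = 36511.40000
D_2 = 42864.38360
D_3 = 50322.78635
D_4 = 59078.95117
D_5 = 69358.68867
Terminal value at year 5: TV = D_5×(1+g_2)/(r−g_2) = 72687.90573/0.03 = 2422930.19102
P_0 = D_1/(1+r)^1 + D_2/(1+r)^2 + D_3/(1+r)^3 + D_4/(1+r)^4 + D_5/(1+r)^5 + TV/(1+r)^5
    = 33869.57328 + 36885.78760 + 40170.60728 + 43747.95264 + 47643.87421 + 1664359.33902 = 1866677.13403

$1866677.13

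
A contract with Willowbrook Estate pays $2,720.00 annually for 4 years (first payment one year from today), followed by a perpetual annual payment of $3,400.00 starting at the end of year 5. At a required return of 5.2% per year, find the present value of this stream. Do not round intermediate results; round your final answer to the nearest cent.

$62984.53

PV of 4-year annuity: $2,720.00 × [1 − (1+0.052)^−4] / 0.052 = 9600.34458
Perpetuity value at year 4: $3,400.00 / 0.052 = 65384.61538
PV of perpetuity: 65384.61538 / (1+0.052)^4 = 53384.18466
Total PV = 9600.34458 + 53384.18466 = 62984.52924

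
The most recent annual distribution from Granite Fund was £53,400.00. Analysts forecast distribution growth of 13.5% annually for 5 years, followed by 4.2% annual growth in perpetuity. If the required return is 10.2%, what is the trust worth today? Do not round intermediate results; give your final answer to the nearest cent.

£1366769.34

D_1 = 60609.00000
D_2 = 68791.21500
D_3 = 78078.02902
D_4 = 88618.56294
D_5 = 100582.06894
Terminal value at year 5: TV = D_5×(1+g_2)/(r−g_2) = 104806.51584/0.06 = 1746775.26394
P_0 = D_1/(1+r)^1 + D_2/(1+r)^2 + D_3/(1+r)^3 + D_4/(1+r)^4 + D_5/(1+r)^5 + TV/(1+r)^5
    = 54999.09256 + 56646.07083 + 58342.36878 + 60089.46330 + 61888.87554 + 1074803.47196 = 1366769.34298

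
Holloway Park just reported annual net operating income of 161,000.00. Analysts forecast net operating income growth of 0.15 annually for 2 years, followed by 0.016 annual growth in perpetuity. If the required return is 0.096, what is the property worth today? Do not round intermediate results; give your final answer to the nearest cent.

2597336.91

D_1 = 185150.00000
D_2 = 212922.50000
Terminal value at year 2: TV = D_2×(1+g_2)/(r−g_2) = 216329.26000/0.08 = 2704115.75000
P_0 = D_1/(1+r)^1 + D_2/(1+r)^2 + TV/(1+r)^2
    = 168932.48175 + 177255.79746 + 2251148.62772 = 2597336.90693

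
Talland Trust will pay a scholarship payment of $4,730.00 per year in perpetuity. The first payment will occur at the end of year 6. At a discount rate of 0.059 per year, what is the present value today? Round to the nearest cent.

$60190.69

Value at end of year 5: C / r = $4,730.00 / 0.059 = $80,169.4915
Discount to today: PV = $80,169.4915 / (1 + 0.059)^5 = $80,169.4915 / 1.331925 = $60,190.69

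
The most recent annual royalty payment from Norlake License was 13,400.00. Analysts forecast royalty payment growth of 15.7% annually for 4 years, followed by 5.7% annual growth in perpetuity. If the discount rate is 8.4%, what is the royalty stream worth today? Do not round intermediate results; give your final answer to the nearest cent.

D_1 = 15503.80000
D_2 = 17937.89660
D_3 = 20754.14637
D_4 = 24012.54735
Terminal value at year 4: TV = D_4×(1+g_2)/(r−g_2) = 25381.26254/0.027 = 940046.76090
P_0 = D_1/(1+r)^1 + D_2/(1+r)^2 + D_3/(1+r)^3 + D_4/(1+r)^4 + TV/(1+r)^4
    = 14302.39852 + 15265.56743 + 16293.59918 + 17390.86186 + 680820.03647 = 744072.46346

744072.46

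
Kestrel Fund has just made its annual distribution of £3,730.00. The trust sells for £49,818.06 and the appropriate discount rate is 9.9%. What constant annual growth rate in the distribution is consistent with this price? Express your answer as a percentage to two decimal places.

P = D₀(1+g)/(r−g) ⇒ P(r−g) = D₀(1+g) ⇒ g(P+D₀) = P·r − D₀
g = (P·r − D₀)/(P + D₀) = (£49,818.06×0.099 − £3,730.00) / (£49,818.06 + £3,730.00) = 0.022447

2.24%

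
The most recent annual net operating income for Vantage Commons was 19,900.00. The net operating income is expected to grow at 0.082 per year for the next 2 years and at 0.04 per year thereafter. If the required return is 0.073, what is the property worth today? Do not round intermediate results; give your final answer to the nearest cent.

678018.50

D_1 = 21531.80000
D_2 = 23297.40760
Terminal value at year 2: TV = D_2×(1+g_2)/(r−g_2) = 24229.30390/0.033 = 734221.33042
P_0 = D_1/(1+r)^1 + D_2/(1+r)^2 + TV/(1+r)^2
    = 20066.91519 + 20235.23042 + 637716.35251 = 678018.49812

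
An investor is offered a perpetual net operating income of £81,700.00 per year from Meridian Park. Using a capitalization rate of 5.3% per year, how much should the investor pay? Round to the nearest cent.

Level perpetuity: PV = C / r = £81,700.00 / 0.053 = £1,541,509.43

£1541509.43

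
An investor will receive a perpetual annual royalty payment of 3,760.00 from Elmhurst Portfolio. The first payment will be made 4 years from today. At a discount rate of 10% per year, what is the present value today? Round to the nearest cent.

28249.44

Value at end of year 3: C / r = 3,760.00 / 0.1 = 37,600.0000
Discount to today: PV = 37,600.0000 / (1 + 0.1)^3 = 37,600.0000 / 1.331000 = 28,249.44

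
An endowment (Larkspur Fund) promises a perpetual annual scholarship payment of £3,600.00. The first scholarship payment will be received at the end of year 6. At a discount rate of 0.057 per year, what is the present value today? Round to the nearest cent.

£47868.82

Value at end of year 5: C / r = £3,600.00 / 0.057 = £63,157.8947
Discount to today: PV = £63,157.8947 / (1 + 0.057)^5 = £63,157.8947 / 1.319395 = £47,868.82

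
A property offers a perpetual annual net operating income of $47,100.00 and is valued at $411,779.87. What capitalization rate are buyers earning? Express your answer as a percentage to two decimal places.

11.44%

P = C/r ⇒ r = C/P = $47,100.00/$411,779.87 = 0.114382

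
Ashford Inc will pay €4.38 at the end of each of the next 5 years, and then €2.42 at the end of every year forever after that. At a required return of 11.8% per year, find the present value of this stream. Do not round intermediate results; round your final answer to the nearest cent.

PV of 5-year annuity: €4.38 × [1 − (1+0.118)^−5] / 0.118 = 15.86746
Perpetuity value at year 5: €2.42 / 0.118 = 20.50847
PV of perpetuity: 20.50847 / (1+0.118)^5 = 11.74152
Total PV = 15.86746 + 11.74152 = 27.60898

€27.61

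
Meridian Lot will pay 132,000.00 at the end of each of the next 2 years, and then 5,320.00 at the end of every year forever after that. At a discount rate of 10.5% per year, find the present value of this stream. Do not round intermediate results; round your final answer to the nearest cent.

269058.10

PV of 2-year annuity: 132,000.00 × [1 − (1+0.105)^−2] / 0.105 = 227562.90821
Perpetuity value at year 2: 5,320.00 / 0.105 = 50666.66667
PV of perpetuity: 50666.66667 / (1+0.105)^2 = 41495.19188
Total PV = 227562.90821 + 41495.19188 = 269058.10009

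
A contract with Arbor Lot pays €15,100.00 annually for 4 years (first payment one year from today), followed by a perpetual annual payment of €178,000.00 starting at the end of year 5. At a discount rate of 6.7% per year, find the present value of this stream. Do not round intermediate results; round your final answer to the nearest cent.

€2101182.09

PV of 4-year annuity: €15,100.00 × [1 − (1+0.067)^−4] / 0.067 = 51495.20209
Perpetuity value at year 4: €178,000.00 / 0.067 = 2656716.41791
PV of perpetuity: 2656716.41791 / (1+0.067)^4 = 2049686.88328
Total PV = 51495.20209 + 2049686.88328 = 2101182.08538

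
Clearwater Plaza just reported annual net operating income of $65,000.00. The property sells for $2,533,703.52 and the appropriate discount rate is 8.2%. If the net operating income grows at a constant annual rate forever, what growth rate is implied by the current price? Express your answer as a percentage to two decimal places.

5.49%

P = D₀(1+g)/(r−g) ⇒ P(r−g) = D₀(1+g) ⇒ g(P+D₀) = P·r − D₀
g = (P·r − D₀)/(P + D₀) = ($2,533,703.52×0.082 − $65,000.00) / ($2,533,703.52 + $65,000.00) = 0.054937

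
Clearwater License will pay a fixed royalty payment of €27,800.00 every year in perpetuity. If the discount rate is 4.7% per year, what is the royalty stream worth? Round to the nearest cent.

€591489.36

Level perpetuity: PV = C / r = €27,800.00 / 0.047 = €591,489.36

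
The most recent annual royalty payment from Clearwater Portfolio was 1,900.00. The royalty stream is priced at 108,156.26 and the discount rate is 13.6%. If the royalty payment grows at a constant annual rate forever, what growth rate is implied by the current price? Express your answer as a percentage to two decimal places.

P = D₀(1+g)/(r−g) ⇒ P(r−g) = D₀(1+g) ⇒ g(P+D₀) = P·r − D₀
g = (P·r − D₀)/(P + D₀) = (108,156.26×0.136 − 1,900.00) / (108,156.26 + 1,900.00) = 0.116388

11.64%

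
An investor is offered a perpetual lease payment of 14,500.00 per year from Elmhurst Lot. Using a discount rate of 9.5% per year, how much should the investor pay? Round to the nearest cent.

Level perpetuity: PV = C / r = 14,500.00 / 0.095 = 152,631.58

152631.58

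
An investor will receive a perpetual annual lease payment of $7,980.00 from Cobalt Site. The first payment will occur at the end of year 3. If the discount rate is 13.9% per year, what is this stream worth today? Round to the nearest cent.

$44252.79

Value at end of year 2: C / r = $7,980.00 / 0.139 = $57,410.0719
Discount to today: PV = $57,410.0719 / (1 + 0.139)^2 = $57,410.0719 / 1.297321 = $44,252.79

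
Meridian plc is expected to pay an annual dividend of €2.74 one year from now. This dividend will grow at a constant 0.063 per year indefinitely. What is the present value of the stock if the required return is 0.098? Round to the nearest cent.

Growing perpetuity: P = D₁ / (r − g) = €2.7400 / (0.098 − 0.063) = €78.29

€78.29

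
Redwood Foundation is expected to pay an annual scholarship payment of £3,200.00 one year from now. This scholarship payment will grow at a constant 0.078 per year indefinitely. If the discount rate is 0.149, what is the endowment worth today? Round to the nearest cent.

Growing perpetuity: P = D₁ / (r − g) = £3,200.0000 / (0.149 − 0.078) = £45,070.42

£45070.42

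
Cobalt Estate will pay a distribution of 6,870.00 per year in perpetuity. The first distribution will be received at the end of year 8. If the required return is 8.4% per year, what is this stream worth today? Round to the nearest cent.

Value at end of year 7: C / r = 6,870.00 / 0.084 = 81,785.7143
Discount to today: PV = 81,785.7143 / (1 + 0.084)^7 = 81,785.7143 / 1.758754 = 46,502.09

46502.09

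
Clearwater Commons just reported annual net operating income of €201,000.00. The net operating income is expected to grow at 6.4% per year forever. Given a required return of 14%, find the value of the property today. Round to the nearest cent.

€2814000.00

D₁ = D₀ × (1 + g) = €201,000.00 × 1.064 = €213,864.0000
Growing perpetuity: P = D₁ / (r − g) = €213,864.0000 / (0.14 − 0.064) = €2,814,000.00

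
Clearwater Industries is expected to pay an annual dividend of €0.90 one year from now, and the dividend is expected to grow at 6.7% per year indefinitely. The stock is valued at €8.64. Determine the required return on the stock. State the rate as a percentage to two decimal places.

P = D₁/(r − g) ⇒ r = D₁/P + g = €0.9000/€8.64 + 0.067 = 0.104167 + 0.067 = 0.171167

17.12%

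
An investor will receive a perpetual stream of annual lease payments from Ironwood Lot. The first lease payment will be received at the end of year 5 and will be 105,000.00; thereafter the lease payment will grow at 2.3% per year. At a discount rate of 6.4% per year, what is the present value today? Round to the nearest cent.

Value at end of year 4: C₁ / (r − g) = 105,000.00 / (0.064 − 0.023) = 2,560,975.6098
Discount to today: PV = 2,560,975.6098 / (1 + 0.064)^4 = 2,560,975.6098 / 1.281641 = 1,998,199.89

1998199.89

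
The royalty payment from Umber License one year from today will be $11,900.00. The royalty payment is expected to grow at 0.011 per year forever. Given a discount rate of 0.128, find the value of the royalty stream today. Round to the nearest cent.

Growing perpetuity: P = D₁ / (r − g) = $11,900.0000 / (0.128 − 0.011) = $101,709.40

$101709.40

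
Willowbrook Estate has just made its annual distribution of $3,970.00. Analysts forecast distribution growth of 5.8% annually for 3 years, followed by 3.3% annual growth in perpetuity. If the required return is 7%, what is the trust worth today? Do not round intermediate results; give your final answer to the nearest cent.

D_1 = 4200.26000
D_2 = 4443.87508
D_3 = 4701.61983
Terminal value at year 3: TV = D_3×(1+g_2)/(r−g_2) = 4856.77329/0.037 = 131264.14295
P_0 = D_1/(1+r)^1 + D_2/(1+r)^2 + D_3/(1+r)^3 + TV/(1+r)^3
    = 3925.47664 + 3881.45260 + 3837.92229 + 107150.64120 = 118795.49273

$118795.49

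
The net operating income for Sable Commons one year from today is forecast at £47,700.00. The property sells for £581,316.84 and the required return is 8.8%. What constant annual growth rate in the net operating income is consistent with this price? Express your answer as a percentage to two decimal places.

P = D₁/(r−g) ⇒ g = r − D₁/P = 0.088 − £47,700.00/£581,316.84 = 0.005945

0.59%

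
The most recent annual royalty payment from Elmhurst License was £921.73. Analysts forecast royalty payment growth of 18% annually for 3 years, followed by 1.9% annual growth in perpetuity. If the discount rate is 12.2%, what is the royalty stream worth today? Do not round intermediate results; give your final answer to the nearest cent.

£13668.43

D_1 = 1087.64140
D_2 = 1283.41685
D_3 = 1514.43189
Terminal value at year 3: TV = D_3×(1+g_2)/(r−g_2) = 1543.20609/0.103 = 14982.58341
P_0 = D_1/(1+r)^1 + D_2/(1+r)^2 + D_3/(1+r)^3 + TV/(1+r)^3
    = 969.37736 + 1019.48778 + 1072.18857 + 10607.38015 = 13668.43386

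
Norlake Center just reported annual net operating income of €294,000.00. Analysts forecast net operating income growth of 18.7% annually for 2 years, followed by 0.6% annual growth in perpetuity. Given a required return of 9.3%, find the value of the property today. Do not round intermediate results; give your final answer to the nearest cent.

D_1 = 348978.00000
D_2 = 414236.88600
Terminal value at year 2: TV = D_2×(1+g_2)/(r−g_2) = 416722.30732/0.087 = 4789911.57834
P_0 = D_1/(1+r)^1 + D_2/(1+r)^2 + TV/(1+r)^2
    = 319284.53797 + 346743.59247 + 4009471.88534 = 4675500.01577

€4675500.02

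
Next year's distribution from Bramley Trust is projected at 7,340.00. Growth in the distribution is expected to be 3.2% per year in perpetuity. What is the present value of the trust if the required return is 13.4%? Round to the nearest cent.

71960.78

Growing perpetuity: P = D₁ / (r − g) = 7,340.0000 / (0.134 − 0.032) = 71,960.78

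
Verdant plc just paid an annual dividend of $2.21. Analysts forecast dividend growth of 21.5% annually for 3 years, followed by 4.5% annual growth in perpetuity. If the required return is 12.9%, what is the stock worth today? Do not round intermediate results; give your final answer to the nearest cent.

$41.96

D_1 = 2.68515
D_2 = 3.26246
D_3 = 3.96389
Terminal value at year 3: TV = D_3×(1+g_2)/(r−g_2) = 4.14226/0.084 = 49.31262
P_0 = D_1/(1+r)^1 + D_2/(1+r)^2 + D_3/(1+r)^3 + TV/(1+r)^3
    = 2.37834 + 2.55951 + 2.75448 + 34.26702 = 41.95935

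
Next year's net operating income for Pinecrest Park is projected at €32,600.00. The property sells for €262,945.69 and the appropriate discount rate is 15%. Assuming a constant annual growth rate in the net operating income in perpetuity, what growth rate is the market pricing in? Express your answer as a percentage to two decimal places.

P = D₁/(r−g) ⇒ g = r − D₁/P = 0.15 − €32,600.00/€262,945.69 = 0.026020

2.60%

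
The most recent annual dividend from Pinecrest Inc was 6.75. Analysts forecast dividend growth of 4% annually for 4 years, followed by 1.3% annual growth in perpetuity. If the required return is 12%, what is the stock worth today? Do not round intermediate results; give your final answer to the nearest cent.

D_1 = 7.02000
D_2 = 7.30080
D_3 = 7.59283
D_4 = 7.89655
Terminal value at year 4: TV = D_4×(1+g_2)/(r−g_2) = 7.99920/0.107 = 74.75888
P_0 = D_1/(1+r)^1 + D_2/(1+r)^2 + D_3/(1+r)^3 + D_4/(1+r)^4 + TV/(1+r)^4
    = 6.26786 + 5.82015 + 5.40443 + 5.01840 + 47.51062 = 70.02146

70.02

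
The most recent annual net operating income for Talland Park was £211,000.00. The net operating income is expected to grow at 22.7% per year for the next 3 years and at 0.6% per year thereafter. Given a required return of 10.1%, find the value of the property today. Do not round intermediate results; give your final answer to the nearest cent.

£3881887.07

D_1 = 258897.00000
D_2 = 317666.61900
D_3 = 389776.94151
Terminal value at year 3: TV = D_3×(1+g_2)/(r−g_2) = 392115.60316/0.095 = 4127532.66486
P_0 = D_1/(1+r)^1 + D_2/(1+r)^2 + D_3/(1+r)^3 + TV/(1+r)^3
    = 235147.13896 + 262057.71073 + 292047.96645 + 3092634.25525 = 3881887.07139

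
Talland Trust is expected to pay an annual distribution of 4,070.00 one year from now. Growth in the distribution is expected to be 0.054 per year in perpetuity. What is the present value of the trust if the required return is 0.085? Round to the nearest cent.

Growing perpetuity: P = D₁ / (r − g) = 4,070.0000 / (0.085 − 0.054) = 131,290.32

131290.32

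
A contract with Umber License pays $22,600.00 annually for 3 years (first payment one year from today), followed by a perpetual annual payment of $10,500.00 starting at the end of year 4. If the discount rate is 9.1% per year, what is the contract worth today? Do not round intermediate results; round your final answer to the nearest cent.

PV of 3-year annuity: $22,600.00 × [1 − (1+0.091)^−3] / 0.091 = 57105.45696
Perpetuity value at year 3: $10,500.00 / 0.091 = 115384.61538
PV of perpetuity: 115384.61538 / (1+0.091)^3 = 88853.31901
Total PV = 57105.45696 + 88853.31901 = 145958.77597

$145958.78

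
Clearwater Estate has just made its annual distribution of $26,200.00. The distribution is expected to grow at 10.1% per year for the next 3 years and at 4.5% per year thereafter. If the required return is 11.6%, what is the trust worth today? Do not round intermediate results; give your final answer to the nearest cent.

D_1 = 28846.20000
D_2 = 31759.66620
D_3 = 34967.39249
Terminal value at year 3: TV = D_3×(1+g_2)/(r−g_2) = 36540.92515/0.071 = 514660.91758
P_0 = D_1/(1+r)^1 + D_2/(1+r)^2 + D_3/(1+r)^3 + TV/(1+r)^3
    = 25847.84946 + 25500.43213 + 25157.68439 + 370278.59415 = 446784.56013

$446784.56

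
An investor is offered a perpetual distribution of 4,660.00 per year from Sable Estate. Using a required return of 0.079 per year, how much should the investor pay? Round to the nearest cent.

58987.34

Level perpetuity: PV = C / r = 4,660.00 / 0.079 = 58,987.34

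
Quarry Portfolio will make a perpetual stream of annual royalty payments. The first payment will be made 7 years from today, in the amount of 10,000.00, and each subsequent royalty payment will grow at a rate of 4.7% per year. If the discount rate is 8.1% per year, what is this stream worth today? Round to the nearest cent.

Value at end of year 6: C₁ / (r − g) = 10,000.00 / (0.081 − 0.047) = 294,117.6471
Discount to today: PV = 294,117.6471 / (1 + 0.081)^6 = 294,117.6471 / 1.595711 = 184,317.65

184317.65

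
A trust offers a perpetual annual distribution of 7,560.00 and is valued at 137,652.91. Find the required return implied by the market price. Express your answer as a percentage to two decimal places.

P = C/r ⇒ r = C/P = 7,560.00/137,652.91 = 0.054921

5.49%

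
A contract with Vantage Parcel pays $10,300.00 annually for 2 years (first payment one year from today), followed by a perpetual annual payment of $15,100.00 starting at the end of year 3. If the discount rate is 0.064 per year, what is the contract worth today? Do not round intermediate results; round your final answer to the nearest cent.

PV of 2-year annuity: $10,300.00 × [1 − (1+0.064)^−2] / 0.064 = 18778.61948
Perpetuity value at year 2: $15,100.00 / 0.064 = 235937.50000
PV of perpetuity: 235937.50000 / (1+0.064)^2 = 208407.67921
Total PV = 18778.61948 + 208407.67921 = 227186.29869

$227186.30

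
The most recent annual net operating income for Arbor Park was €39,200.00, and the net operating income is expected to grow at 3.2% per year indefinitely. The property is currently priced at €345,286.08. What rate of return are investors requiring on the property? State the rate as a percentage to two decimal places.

14.92%

D₁ = €39,200.00 × 1.032 = €40,454.4000
P = D₁/(r − g) ⇒ r = D₁/P + g = €40,454.4000/€345,286.08 + 0.032 = 0.117162 + 0.032 = 0.149162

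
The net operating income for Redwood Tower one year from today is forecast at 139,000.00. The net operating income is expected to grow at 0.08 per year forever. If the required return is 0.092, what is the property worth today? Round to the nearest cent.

11583333.33

Growing perpetuity: P = D₁ / (r − g) = 139,000.0000 / (0.092 − 0.08) = 11,583,333.33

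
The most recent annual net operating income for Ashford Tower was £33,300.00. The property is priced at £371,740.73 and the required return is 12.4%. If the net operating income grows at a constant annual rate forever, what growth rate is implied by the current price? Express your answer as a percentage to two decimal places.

P = D₀(1+g)/(r−g) ⇒ P(r−g) = D₀(1+g) ⇒ g(P+D₀) = P·r − D₀
g = (P·r − D₀)/(P + D₀) = (£371,740.73×0.124 − £33,300.00) / (£371,740.73 + £33,300.00) = 0.031592

3.16%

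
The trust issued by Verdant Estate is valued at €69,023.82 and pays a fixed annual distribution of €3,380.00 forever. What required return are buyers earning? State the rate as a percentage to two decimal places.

4.90%

P = C/r ⇒ r = C/P = €3,380.00/€69,023.82 = 0.048969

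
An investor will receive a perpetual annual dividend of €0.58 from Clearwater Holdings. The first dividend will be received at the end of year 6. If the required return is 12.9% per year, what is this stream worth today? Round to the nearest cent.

Value at end of year 5: C / r = €0.58 / 0.129 = €4.4961
Discount to today: PV = €4.4961 / (1 + 0.129)^5 = €4.4961 / 1.834297 = €2.45

€2.45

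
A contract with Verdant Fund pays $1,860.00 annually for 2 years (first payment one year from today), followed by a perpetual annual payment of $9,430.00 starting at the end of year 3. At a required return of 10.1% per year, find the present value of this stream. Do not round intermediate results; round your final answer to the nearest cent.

$80245.93

PV of 2-year annuity: $1,860.00 × [1 − (1+0.101)^−2] / 0.101 = 3223.77230
Perpetuity value at year 2: $9,430.00 / 0.101 = 93366.33663
PV of perpetuity: 93366.33663 / (1+0.101)^2 = 77022.15774
Total PV = 3223.77230 + 77022.15774 = 80245.93003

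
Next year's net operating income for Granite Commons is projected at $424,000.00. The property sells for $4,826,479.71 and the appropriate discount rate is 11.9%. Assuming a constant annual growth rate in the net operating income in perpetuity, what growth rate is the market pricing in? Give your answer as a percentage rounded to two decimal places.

3.12%

P = D₁/(r−g) ⇒ g = r − D₁/P = 0.119 − $424,000.00/$4,826,479.71 = 0.031151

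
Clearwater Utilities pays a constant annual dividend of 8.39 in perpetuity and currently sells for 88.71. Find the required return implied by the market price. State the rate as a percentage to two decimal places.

P = C/r ⇒ r = C/P = 8.39/88.71 = 0.094578

9.46%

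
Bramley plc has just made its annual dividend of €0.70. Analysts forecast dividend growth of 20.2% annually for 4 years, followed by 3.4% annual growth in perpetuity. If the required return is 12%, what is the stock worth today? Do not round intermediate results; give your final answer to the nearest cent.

D_1 = 0.84140
D_2 = 1.01136
D_3 = 1.21566
D_4 = 1.46122
Terminal value at year 4: TV = D_4×(1+g_2)/(r−g_2) = 1.51090/0.086 = 17.56863
P_0 = D_1/(1+r)^1 + D_2/(1+r)^2 + D_3/(1+r)^3 + D_4/(1+r)^4 + TV/(1+r)^4
    = 0.75125 + 0.80625 + 0.86528 + 0.92863 + 11.16518 = 14.51660

€14.52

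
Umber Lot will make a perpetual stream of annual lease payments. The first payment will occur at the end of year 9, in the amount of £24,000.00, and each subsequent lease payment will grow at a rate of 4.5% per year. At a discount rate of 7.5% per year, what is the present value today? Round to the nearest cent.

£448561.79

Value at end of year 8: C₁ / (r − g) = £24,000.00 / (0.075 − 0.045) = £800,000.0000
Discount to today: PV = £800,000.0000 / (1 + 0.075)^8 = £800,000.0000 / 1.783478 = £448,561.79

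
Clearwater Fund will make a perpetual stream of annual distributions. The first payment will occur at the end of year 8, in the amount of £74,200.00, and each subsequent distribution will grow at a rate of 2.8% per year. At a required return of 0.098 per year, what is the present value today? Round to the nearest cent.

£550921.20

Value at end of year 7: C₁ / (r − g) = £74,200.00 / (0.098 − 0.028) = £1,060,000.0000
Discount to today: PV = £1,060,000.0000 / (1 + 0.098)^7 = £1,060,000.0000 / 1.924050 = £550,921.20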